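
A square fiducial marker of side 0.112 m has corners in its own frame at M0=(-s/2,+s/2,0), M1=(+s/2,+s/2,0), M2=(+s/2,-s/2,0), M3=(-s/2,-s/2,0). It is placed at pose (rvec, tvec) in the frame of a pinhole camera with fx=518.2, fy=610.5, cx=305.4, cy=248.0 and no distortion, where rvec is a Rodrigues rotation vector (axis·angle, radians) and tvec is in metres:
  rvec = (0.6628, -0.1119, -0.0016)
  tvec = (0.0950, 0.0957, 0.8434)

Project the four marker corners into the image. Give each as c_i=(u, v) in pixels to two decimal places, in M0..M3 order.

c0=(327.64, 347.37) c1=(392.64, 343.19) c2=(402.44, 285.06) c3=(332.01, 288.76)

Intrinsics K: fx=518.2, fy=610.5, cx=305.4, cy=248.0
Marker side s = 0.112 m; corners in marker frame (Z=0):
  M0 = (-0.0560, +0.0560, 0)
  M1 = (+0.0560, +0.0560, 0)
  M2 = (+0.0560, -0.0560, 0)
  M3 = (-0.0560, -0.0560, 0)
rvec = (0.6628, -0.1119, -0.0016), |rvec| = θ = 0.67218 rad = 38.513°
Rodrigues: sinθ=0.62269, 1−cosθ=0.21753; R = I + sinθ·[k]× + (1−cosθ)·[k]×²:
    [+0.99397 -0.03423 -0.10417]
    [-0.03719 +0.78849 -0.61392]
    [+0.10315 +0.61409 +0.78247]
t = (0.0950, 0.0957, 0.8434) m
M0: Pc = R·M0+t = (+0.03742, +0.14194, +0.87201); u = 518.2·(+0.03742)/0.87201 + 305.4 = 327.6377, v = 610.5·(+0.14194)/0.87201 + 248.0 = 347.3717
M1: Pc = R·M1+t = (+0.14875, +0.13777, +0.88357); u = 518.2·(+0.14875)/0.88357 + 305.4 = 392.6375, v = 610.5·(+0.13777)/0.88357 + 248.0 = 343.1943
M2: Pc = R·M2+t = (+0.15258, +0.04946, +0.81479); u = 518.2·(+0.15258)/0.81479 + 305.4 = 402.4393, v = 610.5·(+0.04946)/0.81479 + 248.0 = 285.0604
M3: Pc = R·M3+t = (+0.04125, +0.05363, +0.80323); u = 518.2·(+0.04125)/0.80323 + 305.4 = 332.0149, v = 610.5·(+0.05363)/0.80323 + 248.0 = 288.7593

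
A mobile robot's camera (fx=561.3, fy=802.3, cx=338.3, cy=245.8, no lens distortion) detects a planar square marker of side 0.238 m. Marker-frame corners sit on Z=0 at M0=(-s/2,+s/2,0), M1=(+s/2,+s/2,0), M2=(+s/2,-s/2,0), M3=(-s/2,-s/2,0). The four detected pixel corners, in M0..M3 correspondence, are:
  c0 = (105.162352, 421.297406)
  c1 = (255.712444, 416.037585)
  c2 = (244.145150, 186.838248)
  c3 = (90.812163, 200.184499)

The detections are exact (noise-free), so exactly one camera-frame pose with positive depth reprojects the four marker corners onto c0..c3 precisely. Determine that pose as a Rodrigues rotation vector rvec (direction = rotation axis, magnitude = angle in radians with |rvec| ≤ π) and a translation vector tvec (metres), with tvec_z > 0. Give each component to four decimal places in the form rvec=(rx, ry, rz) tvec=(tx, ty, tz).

rvec=(0.0788, 0.1219, -0.0550) tvec=(-0.2477, 0.0644, 0.8396)

Intrinsics K: fx=561.3, fy=802.3, cx=338.3, cy=245.8
Marker side s = 0.238 m; corners in marker frame (Z=0):
  M0 = (-0.1190, +0.1190, 0)
  M1 = (+0.1190, +0.1190, 0)
  M2 = (+0.1190, -0.1190, 0)
  M3 = (-0.1190, -0.1190, 0)
Detected image corners:
  c0 = (105.162352, 421.297406) px
  c1 = (255.712444, 416.037585) px
  c2 = (244.145150, 186.838248) px
  c3 = (90.812163, 200.184499) px
Planar DLT: solve 8×8 A·h = b for H (H[2,2]=1):
  H  [+612.74024 +70.12204 +172.69624]
  H  [-83.96501 +973.13486 +307.37007]
  H  [-0.14720 +0.08951 +1.00000]
B = K⁻¹H; ‖b₁‖=1.190999, ‖b₂‖=1.190999; λ = 2/(‖b₁‖+‖b₂‖) = 0.839631, sign → tz>0 ⇒ λ=+0.839631
r₁ = λ·B[:,0] = (+0.99107,-0.05001,-0.12360); r₂ = λ·B[:,1] = (+0.05960,+0.99539,+0.07516)
r₃ = r₁×r₂ = (+0.11927,-0.08185,+0.98948); SVD([r₁ r₂ r₃]) → R = UVᵀ:
  R  [+0.99107 +0.05960 +0.11927]
  R  [-0.05001 +0.99539 -0.08185]
  R  [-0.12360 +0.07516 +0.98948]
t = (-0.24772, +0.06443, +0.83963) m
tr R = 2.975943; θ = arccos((tr R − 1)/2) = 0.155258 rad = 8.896°
axis k = ((R−Rᵀ)₃₂, (R−Rᵀ)₁₃, (R−Rᵀ)₂₁) / (2 sinθ) = (+0.507671, +0.785289, -0.354389)
rvec = θ·k = (+0.078820, +0.121922, -0.055022)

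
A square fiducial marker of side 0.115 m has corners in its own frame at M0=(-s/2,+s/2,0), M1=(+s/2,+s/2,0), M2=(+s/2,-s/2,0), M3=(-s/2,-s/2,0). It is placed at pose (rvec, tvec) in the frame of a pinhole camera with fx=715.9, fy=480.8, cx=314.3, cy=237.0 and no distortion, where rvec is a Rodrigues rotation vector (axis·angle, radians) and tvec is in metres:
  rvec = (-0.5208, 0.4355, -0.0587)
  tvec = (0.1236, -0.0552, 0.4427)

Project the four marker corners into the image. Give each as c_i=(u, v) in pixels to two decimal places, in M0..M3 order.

c0=(426.27, 241.51) c1=(629.52, 218.98) c2=(599.70, 114.34) c3=(422.53, 143.73)

Intrinsics K: fx=715.9, fy=480.8, cx=314.3, cy=237.0
Marker side s = 0.115 m; corners in marker frame (Z=0):
  M0 = (-0.0575, +0.0575, 0)
  M1 = (+0.0575, +0.0575, 0)
  M2 = (+0.0575, -0.0575, 0)
  M3 = (-0.0575, -0.0575, 0)
rvec = (-0.5208, 0.4355, -0.0587), |rvec| = θ = 0.68142 rad = 39.043°
Rodrigues: sinθ=0.62990, 1−cosθ=0.22332; R = I + sinθ·[k]× + (1−cosθ)·[k]×²:
    [+0.90713 -0.05482 +0.41727]
    [-0.16334 +0.86789 +0.46913]
    [-0.38787 -0.49372 +0.77833]
t = (0.1236, -0.0552, 0.4427) m
M0: Pc = R·M0+t = (+0.06829, +0.00410, +0.43661); u = 715.9·(+0.06829)/0.43661 + 314.3 = 426.2694, v = 480.8·(+0.00410)/0.43661 + 237.0 = 241.5108
M1: Pc = R·M1+t = (+0.17261, -0.01469, +0.39201); u = 715.9·(+0.17261)/0.39201 + 314.3 = 629.5216, v = 480.8·(-0.01469)/0.39201 + 237.0 = 218.9846
M2: Pc = R·M2+t = (+0.17891, -0.11450, +0.44879); u = 715.9·(+0.17891)/0.44879 + 314.3 = 599.6989, v = 480.8·(-0.11450)/0.44879 + 237.0 = 114.3363
M3: Pc = R·M3+t = (+0.07459, -0.09571, +0.49339); u = 715.9·(+0.07459)/0.49339 + 314.3 = 422.5322, v = 480.8·(-0.09571)/0.49339 + 237.0 = 143.7310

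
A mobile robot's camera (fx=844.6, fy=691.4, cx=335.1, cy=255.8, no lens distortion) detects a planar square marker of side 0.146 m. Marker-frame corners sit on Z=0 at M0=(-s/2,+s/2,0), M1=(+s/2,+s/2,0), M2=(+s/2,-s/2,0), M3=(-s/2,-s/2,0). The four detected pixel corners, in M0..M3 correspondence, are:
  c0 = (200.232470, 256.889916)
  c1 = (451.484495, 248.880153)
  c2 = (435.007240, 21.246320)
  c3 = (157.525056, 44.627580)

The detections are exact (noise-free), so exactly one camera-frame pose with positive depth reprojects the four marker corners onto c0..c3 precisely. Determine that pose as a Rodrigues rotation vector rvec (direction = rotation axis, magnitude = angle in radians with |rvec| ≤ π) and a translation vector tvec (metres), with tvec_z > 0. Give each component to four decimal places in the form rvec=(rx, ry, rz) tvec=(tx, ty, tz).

rvec=(0.3474, 0.1873, -0.0713) tvec=(-0.0148, -0.0704, 0.4558)

Intrinsics K: fx=844.6, fy=691.4, cx=335.1, cy=255.8
Marker side s = 0.146 m; corners in marker frame (Z=0):
  M0 = (-0.0730, +0.0730, 0)
  M1 = (+0.0730, +0.0730, 0)
  M2 = (+0.0730, -0.0730, 0)
  M3 = (-0.0730, -0.0730, 0)
Detected image corners:
  c0 = (200.232470, 256.889916) px
  c1 = (451.484495, 248.880153) px
  c2 = (435.007240, 21.246320) px
  c3 = (157.525056, 44.627580) px
Planar DLT: solve 8×8 A·h = b for H (H[2,2]=1):
  H  [+1673.21072 +431.73750 +307.72983]
  H  [-165.69904 +1608.80024 +148.99474]
  H  [-0.42677 +0.72735 +1.00000]
B = K⁻¹H; ‖b₁‖=2.193858, ‖b₂‖=2.193858; λ = 2/(‖b₁‖+‖b₂‖) = 0.455818, sign → tz>0 ⇒ λ=+0.455818
r₁ = λ·B[:,0] = (+0.98019,-0.03727,-0.19453); r₂ = λ·B[:,1] = (+0.10146,+0.93797,+0.33154)
r₃ = r₁×r₂ = (+0.17011,-0.34471,+0.92317); SVD([r₁ r₂ r₃]) → R = UVᵀ:
  R  [+0.98019 +0.10146 +0.17011]
  R  [-0.03727 +0.93797 -0.34471]
  R  [-0.19453 +0.33154 +0.92317]
t = (-0.01477, -0.07041, +0.45582) m
tr R = 2.841325; θ = arccos((tr R − 1)/2) = 0.401022 rad = 22.977°
axis k = ((R−Rᵀ)₃₂, (R−Rᵀ)₁₃, (R−Rᵀ)₂₁) / (2 sinθ) = (+0.866188, +0.467056, -0.177696)
rvec = θ·k = (+0.347360, +0.187300, -0.071260)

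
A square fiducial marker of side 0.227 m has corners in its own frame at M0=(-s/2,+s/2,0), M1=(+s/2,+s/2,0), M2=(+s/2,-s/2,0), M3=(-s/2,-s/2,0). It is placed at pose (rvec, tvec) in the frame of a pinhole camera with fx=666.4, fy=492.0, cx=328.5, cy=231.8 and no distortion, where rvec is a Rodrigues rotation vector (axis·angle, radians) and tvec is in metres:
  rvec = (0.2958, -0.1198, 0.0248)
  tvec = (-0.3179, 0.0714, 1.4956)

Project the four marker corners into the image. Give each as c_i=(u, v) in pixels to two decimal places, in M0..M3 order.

Intrinsics K: fx=666.4, fy=492.0, cx=328.5, cy=231.8
Marker side s = 0.227 m; corners in marker frame (Z=0):
  M0 = (-0.1135, +0.1135, 0)
  M1 = (+0.1135, +0.1135, 0)
  M2 = (+0.1135, -0.1135, 0)
  M3 = (-0.1135, -0.1135, 0)
rvec = (0.2958, -0.1198, 0.0248), |rvec| = θ = 0.32010 rad = 18.340°
Rodrigues: sinθ=0.31466, 1−cosθ=0.05080; R = I + sinθ·[k]× + (1−cosθ)·[k]×²:
    [+0.99258 -0.04195 -0.11413]
    [+0.00681 +0.95632 -0.29225]
    [+0.12140 +0.28930 +0.94951]
t = (-0.3179, 0.0714, 1.4956) m
M0: Pc = R·M0+t = (-0.43532, +0.17917, +1.51466); u = 666.4·(-0.43532)/1.51466 + 328.5 = 136.9738, v = 492.0·(+0.17917)/1.51466 + 231.8 = 289.9988
M1: Pc = R·M1+t = (-0.21000, +0.18072, +1.54221); u = 666.4·(-0.21000)/1.54221 + 328.5 = 237.7565, v = 492.0·(+0.18072)/1.54221 + 231.8 = 289.4521
M2: Pc = R·M2+t = (-0.20048, -0.03637, +1.47654); u = 666.4·(-0.20048)/1.47654 + 328.5 = 238.0179, v = 492.0·(-0.03637)/1.47654 + 231.8 = 219.6814
M3: Pc = R·M3+t = (-0.42580, -0.03792, +1.44899); u = 666.4·(-0.42580)/1.44899 + 328.5 = 132.6726, v = 492.0·(-0.03792)/1.44899 + 231.8 = 218.9260

c0=(136.97, 290.00) c1=(237.76, 289.45) c2=(238.02, 219.68) c3=(132.67, 218.93)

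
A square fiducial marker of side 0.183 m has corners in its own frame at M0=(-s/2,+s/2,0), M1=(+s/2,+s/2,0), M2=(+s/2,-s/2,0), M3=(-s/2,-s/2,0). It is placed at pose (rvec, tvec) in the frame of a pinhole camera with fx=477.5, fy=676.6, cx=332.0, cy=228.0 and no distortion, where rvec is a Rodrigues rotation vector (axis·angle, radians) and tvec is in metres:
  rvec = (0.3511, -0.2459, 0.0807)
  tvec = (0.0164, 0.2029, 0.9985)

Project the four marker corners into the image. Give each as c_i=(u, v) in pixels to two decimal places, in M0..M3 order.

Intrinsics K: fx=477.5, fy=676.6, cx=332.0, cy=228.0
Marker side s = 0.183 m; corners in marker frame (Z=0):
  M0 = (-0.0915, +0.0915, 0)
  M1 = (+0.0915, +0.0915, 0)
  M2 = (+0.0915, -0.0915, 0)
  M3 = (-0.0915, -0.0915, 0)
rvec = (0.3511, -0.2459, 0.0807), |rvec| = θ = 0.43618 rad = 24.991°
Rodrigues: sinθ=0.42248, 1−cosθ=0.09363; R = I + sinθ·[k]× + (1−cosθ)·[k]×²:
    [+0.96704 -0.12065 -0.22423]
    [+0.03568 +0.93613 -0.34984]
    [+0.25212 +0.33031 +0.90958]
t = (0.0164, 0.2029, 0.9985) m
M0: Pc = R·M0+t = (-0.08312, +0.28529, +1.00565); u = 477.5·(-0.08312)/1.00565 + 332.0 = 292.5316, v = 676.6·(+0.28529)/1.00565 + 228.0 = 419.9429
M1: Pc = R·M1+t = (+0.09384, +0.29182, +1.05179); u = 477.5·(+0.09384)/1.05179 + 332.0 = 374.6041, v = 676.6·(+0.29182)/1.05179 + 228.0 = 415.7231
M2: Pc = R·M2+t = (+0.11592, +0.12051, +0.99135); u = 477.5·(+0.11592)/0.99135 + 332.0 = 387.8368, v = 676.6·(+0.12051)/0.99135 + 228.0 = 310.2479
M3: Pc = R·M3+t = (-0.06104, +0.11398, +0.94521); u = 477.5·(-0.06104)/0.94521 + 332.0 = 301.1617, v = 676.6·(+0.11398)/0.94521 + 228.0 = 309.5890

c0=(292.53, 419.94) c1=(374.60, 415.72) c2=(387.84, 310.25) c3=(301.16, 309.59)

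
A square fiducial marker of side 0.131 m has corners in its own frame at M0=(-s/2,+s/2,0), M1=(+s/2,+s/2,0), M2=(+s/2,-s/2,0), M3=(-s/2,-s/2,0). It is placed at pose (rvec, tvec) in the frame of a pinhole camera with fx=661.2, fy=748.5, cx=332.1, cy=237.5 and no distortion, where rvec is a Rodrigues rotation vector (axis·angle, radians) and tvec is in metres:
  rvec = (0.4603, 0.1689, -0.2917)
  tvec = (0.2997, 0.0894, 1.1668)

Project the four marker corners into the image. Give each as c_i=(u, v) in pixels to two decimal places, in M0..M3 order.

c0=(473.47, 337.24) c1=(546.41, 319.92) c2=(532.51, 249.31) c3=(456.52, 269.25)

Intrinsics K: fx=661.2, fy=748.5, cx=332.1, cy=237.5
Marker side s = 0.131 m; corners in marker frame (Z=0):
  M0 = (-0.0655, +0.0655, 0)
  M1 = (+0.0655, +0.0655, 0)
  M2 = (+0.0655, -0.0655, 0)
  M3 = (-0.0655, -0.0655, 0)
rvec = (0.4603, 0.1689, -0.2917), |rvec| = θ = 0.57052 rad = 32.688°
Rodrigues: sinθ=0.54007, 1−cosθ=0.15838; R = I + sinθ·[k]× + (1−cosθ)·[k]×²:
    [+0.94472 +0.31396 +0.09455]
    [-0.23830 +0.85550 -0.45971]
    [-0.22522 +0.41176 +0.88302]
t = (0.2997, 0.0894, 1.1668) m
M0: Pc = R·M0+t = (+0.25839, +0.16104, +1.20852); u = 661.2·(+0.25839)/1.20852 + 332.1 = 473.4665, v = 748.5·(+0.16104)/1.20852 + 237.5 = 337.2429
M1: Pc = R·M1+t = (+0.38214, +0.12983, +1.17902); u = 661.2·(+0.38214)/1.17902 + 332.1 = 546.4081, v = 748.5·(+0.12983)/1.17902 + 237.5 = 319.9204
M2: Pc = R·M2+t = (+0.34101, +0.01776, +1.12508); u = 661.2·(+0.34101)/1.12508 + 332.1 = 532.5117, v = 748.5·(+0.01776)/1.12508 + 237.5 = 249.3128
M3: Pc = R·M3+t = (+0.21726, +0.04897, +1.15458); u = 661.2·(+0.21726)/1.15458 + 332.1 = 456.5175, v = 748.5·(+0.04897)/1.15458 + 237.5 = 269.2488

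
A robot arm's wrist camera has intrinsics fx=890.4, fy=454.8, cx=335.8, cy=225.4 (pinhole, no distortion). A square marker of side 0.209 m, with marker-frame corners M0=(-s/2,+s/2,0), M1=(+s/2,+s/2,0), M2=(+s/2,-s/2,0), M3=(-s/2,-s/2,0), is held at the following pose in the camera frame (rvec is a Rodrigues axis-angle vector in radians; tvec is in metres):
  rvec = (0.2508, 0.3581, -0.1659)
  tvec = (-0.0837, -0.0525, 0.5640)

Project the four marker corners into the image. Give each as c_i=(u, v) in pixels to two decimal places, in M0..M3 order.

Intrinsics K: fx=890.4, fy=454.8, cx=335.8, cy=225.4
Marker side s = 0.209 m; corners in marker frame (Z=0):
  M0 = (-0.1045, +0.1045, 0)
  M1 = (+0.1045, +0.1045, 0)
  M2 = (+0.1045, -0.1045, 0)
  M3 = (-0.1045, -0.1045, 0)
rvec = (0.2508, 0.3581, -0.1659), |rvec| = θ = 0.46761 rad = 26.792°
Rodrigues: sinθ=0.45075, 1−cosθ=0.10735; R = I + sinθ·[k]× + (1−cosθ)·[k]×²:
    [+0.92353 +0.20401 +0.32476]
    [-0.11583 +0.95561 -0.27093]
    [-0.36562 +0.21259 +0.90616]
t = (-0.0837, -0.0525, 0.5640) m
M0: Pc = R·M0+t = (-0.15889, +0.05946, +0.62442); u = 890.4·(-0.15889)/0.62442 + 335.8 = 109.2306, v = 454.8·(+0.05946)/0.62442 + 225.4 = 268.7112
M1: Pc = R·M1+t = (+0.03413, +0.03526, +0.54801); u = 890.4·(+0.03413)/0.54801 + 335.8 = 391.2513, v = 454.8·(+0.03526)/0.54801 + 225.4 = 254.6603
M2: Pc = R·M2+t = (-0.00851, -0.16446, +0.50358); u = 890.4·(-0.00851)/0.50358 + 335.8 = 320.7521, v = 454.8·(-0.16446)/0.50358 + 225.4 = 76.8655
M3: Pc = R·M3+t = (-0.20153, -0.14026, +0.57999); u = 890.4·(-0.20153)/0.57999 + 335.8 = 26.4148, v = 454.8·(-0.14026)/0.57999 + 225.4 = 115.4175

c0=(109.23, 268.71) c1=(391.25, 254.66) c2=(320.75, 76.87) c3=(26.41, 115.42)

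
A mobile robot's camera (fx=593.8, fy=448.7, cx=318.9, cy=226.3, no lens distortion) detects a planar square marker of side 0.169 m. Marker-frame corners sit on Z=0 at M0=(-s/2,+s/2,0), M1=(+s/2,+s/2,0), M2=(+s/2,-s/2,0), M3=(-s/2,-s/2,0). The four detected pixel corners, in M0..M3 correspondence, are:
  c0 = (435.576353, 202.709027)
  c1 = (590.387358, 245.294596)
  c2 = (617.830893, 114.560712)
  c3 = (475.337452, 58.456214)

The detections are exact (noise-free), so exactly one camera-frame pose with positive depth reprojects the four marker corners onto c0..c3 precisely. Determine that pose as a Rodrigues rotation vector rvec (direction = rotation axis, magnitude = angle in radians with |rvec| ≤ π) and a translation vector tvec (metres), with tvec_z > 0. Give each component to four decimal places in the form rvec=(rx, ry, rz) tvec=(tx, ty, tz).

Intrinsics K: fx=593.8, fy=448.7, cx=318.9, cy=226.3
Marker side s = 0.169 m; corners in marker frame (Z=0):
  M0 = (-0.0845, +0.0845, 0)
  M1 = (+0.0845, +0.0845, 0)
  M2 = (+0.0845, -0.0845, 0)
  M3 = (-0.0845, -0.0845, 0)
Detected image corners:
  c0 = (435.576353, 202.709027) px
  c1 = (590.387358, 245.294596) px
  c2 = (617.830893, 114.560712) px
  c3 = (475.337452, 58.456214) px
Planar DLT: solve 8×8 A·h = b for H (H[2,2]=1):
  H  [+1249.90435 -372.49016 +534.65624]
  H  [+401.92311 +759.67697 +154.78855]
  H  [+0.70090 -0.33187 +1.00000]
B = K⁻¹H; ‖b₁‖=1.942429, ‖b₂‖=1.942429; λ = 2/(‖b₁‖+‖b₂‖) = 0.514819, sign → tz>0 ⇒ λ=+0.514819
r₁ = λ·B[:,0] = (+0.88987,+0.27916,+0.36084); r₂ = λ·B[:,1] = (-0.23119,+0.95779,-0.17085)
r₃ = r₁×r₂ = (-0.39330,+0.06861,+0.91684); SVD([r₁ r₂ r₃]) → R = UVᵀ:
  R  [+0.88987 -0.23119 -0.39330]
  R  [+0.27916 +0.95779 +0.06861]
  R  [+0.36084 -0.17085 +0.91684]
t = (+0.18706, -0.08205, +0.51482) m
tr R = 2.764502; θ = arccos((tr R − 1)/2) = 0.490174 rad = 28.085°
axis k = ((R−Rᵀ)₃₂, (R−Rᵀ)₁₃, (R−Rᵀ)₂₁) / (2 sinθ) = (-0.254329, -0.800951, +0.542028)
rvec = θ·k = (-0.124666, -0.392605, +0.265688)

rvec=(-0.1247, -0.3926, 0.2657) tvec=(0.1871, -0.0820, 0.5148)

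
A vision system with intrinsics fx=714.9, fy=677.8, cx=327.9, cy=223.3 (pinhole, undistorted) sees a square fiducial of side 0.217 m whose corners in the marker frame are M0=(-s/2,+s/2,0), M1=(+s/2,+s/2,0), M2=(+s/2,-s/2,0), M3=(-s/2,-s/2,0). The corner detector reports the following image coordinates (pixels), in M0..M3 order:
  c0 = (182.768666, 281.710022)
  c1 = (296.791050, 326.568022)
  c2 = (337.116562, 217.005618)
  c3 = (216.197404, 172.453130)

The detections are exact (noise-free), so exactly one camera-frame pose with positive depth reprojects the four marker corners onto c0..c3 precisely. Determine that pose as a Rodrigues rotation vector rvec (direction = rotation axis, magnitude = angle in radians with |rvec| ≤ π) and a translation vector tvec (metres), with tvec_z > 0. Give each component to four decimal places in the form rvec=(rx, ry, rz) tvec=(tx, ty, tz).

Intrinsics K: fx=714.9, fy=677.8, cx=327.9, cy=223.3
Marker side s = 0.217 m; corners in marker frame (Z=0):
  M0 = (-0.1085, +0.1085, 0)
  M1 = (+0.1085, +0.1085, 0)
  M2 = (+0.1085, -0.1085, 0)
  M3 = (-0.1085, -0.1085, 0)
Detected image corners:
  c0 = (182.768666, 281.710022) px
  c1 = (296.791050, 326.568022) px
  c2 = (337.116562, 217.005618) px
  c3 = (216.197404, 172.453130) px
Planar DLT: solve 8×8 A·h = b for H (H[2,2]=1):
  H  [+512.68695 -108.75671 +257.04875]
  H  [+178.74814 +563.10395 +250.57096]
  H  [-0.10939 +0.23622 +1.00000]
B = K⁻¹H; ‖b₁‖=0.831020, ‖b₂‖=0.831020; λ = 2/(‖b₁‖+‖b₂‖) = 1.203340, sign → tz>0 ⇒ λ=+1.203340
r₁ = λ·B[:,0] = (+0.92334,+0.36071,-0.13163); r₂ = λ·B[:,1] = (-0.31344,+0.90607,+0.28425)
r₃ = r₁×r₂ = (+0.22180,-0.22120,+0.94967); SVD([r₁ r₂ r₃]) → R = UVᵀ:
  R  [+0.92334 -0.31344 +0.22180]
  R  [+0.36071 +0.90607 -0.22120]
  R  [-0.13163 +0.28425 +0.94967]
t = (-0.11926, +0.04842, +1.20334) m
tr R = 2.779084; θ = arccos((tr R − 1)/2) = 0.474455 rad = 27.184°
axis k = ((R−Rᵀ)₃₂, (R−Rᵀ)₁₃, (R−Rᵀ)₂₁) / (2 sinθ) = (+0.553186, +0.386804, +0.737813)
rvec = θ·k = (+0.262462, +0.183521, +0.350059)

rvec=(0.2625, 0.1835, 0.3501) tvec=(-0.1193, 0.0484, 1.2033)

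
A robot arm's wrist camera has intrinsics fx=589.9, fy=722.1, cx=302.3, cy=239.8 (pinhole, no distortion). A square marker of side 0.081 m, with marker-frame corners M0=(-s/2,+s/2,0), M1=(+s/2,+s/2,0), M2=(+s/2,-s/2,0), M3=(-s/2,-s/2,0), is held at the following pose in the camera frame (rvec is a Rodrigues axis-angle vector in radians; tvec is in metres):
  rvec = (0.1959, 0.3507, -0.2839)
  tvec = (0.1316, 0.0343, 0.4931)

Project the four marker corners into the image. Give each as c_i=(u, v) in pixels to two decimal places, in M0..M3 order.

c0=(425.85, 355.28) c1=(522.25, 333.44) c2=(496.54, 219.15) c3=(399.49, 248.19)

Intrinsics K: fx=589.9, fy=722.1, cx=302.3, cy=239.8
Marker side s = 0.081 m; corners in marker frame (Z=0):
  M0 = (-0.0405, +0.0405, 0)
  M1 = (+0.0405, +0.0405, 0)
  M2 = (+0.0405, -0.0405, 0)
  M3 = (-0.0405, -0.0405, 0)
rvec = (0.1959, 0.3507, -0.2839), |rvec| = θ = 0.49190 rad = 28.184°
Rodrigues: sinθ=0.47230, 1−cosθ=0.11856; R = I + sinθ·[k]× + (1−cosθ)·[k]×²:
    [+0.90024 +0.30625 +0.30948]
    [-0.23892 +0.94170 -0.23688]
    [-0.36398 +0.13931 +0.92093]
t = (0.1316, 0.0343, 0.4931) m
M0: Pc = R·M0+t = (+0.10754, +0.08212, +0.51348); u = 589.9·(+0.10754)/0.51348 + 302.3 = 425.8481, v = 722.1·(+0.08212)/0.51348 + 239.8 = 355.2770
M1: Pc = R·M1+t = (+0.18046, +0.06276, +0.48400); u = 589.9·(+0.18046)/0.48400 + 302.3 = 522.2482, v = 722.1·(+0.06276)/0.48400 + 239.8 = 333.4378
M2: Pc = R·M2+t = (+0.15566, -0.01352, +0.47272); u = 589.9·(+0.15566)/0.47272 + 302.3 = 496.5427, v = 722.1·(-0.01352)/0.47272 + 239.8 = 219.1545
M3: Pc = R·M3+t = (+0.08274, +0.00584, +0.50220); u = 589.9·(+0.08274)/0.50220 + 302.3 = 399.4857, v = 722.1·(+0.00584)/0.50220 + 239.8 = 248.1936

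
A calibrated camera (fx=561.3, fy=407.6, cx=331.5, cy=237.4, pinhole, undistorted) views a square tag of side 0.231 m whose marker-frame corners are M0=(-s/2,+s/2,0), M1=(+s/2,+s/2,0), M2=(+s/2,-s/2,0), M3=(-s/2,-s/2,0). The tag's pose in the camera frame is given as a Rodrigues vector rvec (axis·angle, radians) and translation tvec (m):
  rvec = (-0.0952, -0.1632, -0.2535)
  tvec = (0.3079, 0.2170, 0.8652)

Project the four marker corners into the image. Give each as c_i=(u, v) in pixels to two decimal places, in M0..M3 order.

Intrinsics K: fx=561.3, fy=407.6, cx=331.5, cy=237.4
Marker side s = 0.231 m; corners in marker frame (Z=0):
  M0 = (-0.1155, +0.1155, 0)
  M1 = (+0.1155, +0.1155, 0)
  M2 = (+0.1155, -0.1155, 0)
  M3 = (-0.1155, -0.1155, 0)
rvec = (-0.0952, -0.1632, -0.2535), |rvec| = θ = 0.31616 rad = 18.115°
Rodrigues: sinθ=0.31092, 1−cosθ=0.04956; R = I + sinθ·[k]× + (1−cosθ)·[k]×²:
    [+0.95493 +0.25700 -0.14853]
    [-0.24159 +0.96364 +0.11414]
    [+0.17246 -0.07311 +0.98230]
t = (0.3079, 0.2170, 0.8652) m
M0: Pc = R·M0+t = (+0.22729, +0.35620, +0.83684); u = 561.3·(+0.22729)/0.83684 + 331.5 = 483.9521, v = 407.6·(+0.35620)/0.83684 + 237.4 = 410.8974
M1: Pc = R·M1+t = (+0.44788, +0.30040, +0.87668); u = 561.3·(+0.44788)/0.87668 + 331.5 = 618.2583, v = 407.6·(+0.30040)/0.87668 + 237.4 = 377.0659
M2: Pc = R·M2+t = (+0.38851, +0.07780, +0.89356); u = 561.3·(+0.38851)/0.89356 + 331.5 = 575.5465, v = 407.6·(+0.07780)/0.89356 + 237.4 = 272.8864
M3: Pc = R·M3+t = (+0.16792, +0.13360, +0.85372); u = 561.3·(+0.16792)/0.85372 + 331.5 = 441.9040, v = 407.6·(+0.13360)/0.85372 + 237.4 = 301.1873

c0=(483.95, 410.90) c1=(618.26, 377.07) c2=(575.55, 272.89) c3=(441.90, 301.19)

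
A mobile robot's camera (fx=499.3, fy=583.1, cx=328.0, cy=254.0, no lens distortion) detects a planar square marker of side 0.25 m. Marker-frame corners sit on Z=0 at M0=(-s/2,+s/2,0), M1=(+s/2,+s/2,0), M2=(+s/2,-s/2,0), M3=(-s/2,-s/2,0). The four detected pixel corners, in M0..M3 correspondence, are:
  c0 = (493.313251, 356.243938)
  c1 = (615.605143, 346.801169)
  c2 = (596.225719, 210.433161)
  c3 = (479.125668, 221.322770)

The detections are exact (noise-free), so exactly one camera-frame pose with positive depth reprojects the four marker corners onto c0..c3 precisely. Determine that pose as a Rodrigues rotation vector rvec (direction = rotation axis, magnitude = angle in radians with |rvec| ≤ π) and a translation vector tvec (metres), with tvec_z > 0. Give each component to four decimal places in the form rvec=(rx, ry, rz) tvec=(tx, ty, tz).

Intrinsics K: fx=499.3, fy=583.1, cx=328.0, cy=254.0
Marker side s = 0.25 m; corners in marker frame (Z=0):
  M0 = (-0.1250, +0.1250, 0)
  M1 = (+0.1250, +0.1250, 0)
  M2 = (+0.1250, -0.1250, 0)
  M3 = (-0.1250, -0.1250, 0)
Detected image corners:
  c0 = (493.313251, 356.243938) px
  c1 = (615.605143, 346.801169) px
  c2 = (596.225719, 210.433161) px
  c3 = (479.125668, 221.322770) px
Planar DLT: solve 8×8 A·h = b for H (H[2,2]=1):
  H  [+448.48581 -23.46255 +545.48142]
  H  [-56.35379 +495.52764 +282.32985]
  H  [-0.05509 -0.16578 +1.00000]
B = K⁻¹H; ‖b₁‖=0.938856, ‖b₂‖=0.938856; λ = 2/(‖b₁‖+‖b₂‖) = 1.065126, sign → tz>0 ⇒ λ=+1.065126
r₁ = λ·B[:,0] = (+0.99527,-0.07738,-0.05868); r₂ = λ·B[:,1] = (+0.06594,+0.98208,-0.17657)
r₃ = r₁×r₂ = (+0.07129,+0.17187,+0.98254); SVD([r₁ r₂ r₃]) → R = UVᵀ:
  R  [+0.99527 +0.06594 +0.07129]
  R  [-0.07738 +0.98208 +0.17187]
  R  [-0.05868 -0.17657 +0.98254]
t = (+0.46394, +0.05175, +1.06513) m
tr R = 2.959887; θ = arccos((tr R − 1)/2) = 0.200619 rad = 11.495°
axis k = ((R−Rᵀ)₃₂, (R−Rᵀ)₁₃, (R−Rᵀ)₂₁) / (2 sinθ) = (-0.874267, +0.326098, -0.359606)
rvec = θ·k = (-0.175395, +0.065421, -0.072144)

rvec=(-0.1754, 0.0654, -0.0721) tvec=(0.4639, 0.0517, 1.0651)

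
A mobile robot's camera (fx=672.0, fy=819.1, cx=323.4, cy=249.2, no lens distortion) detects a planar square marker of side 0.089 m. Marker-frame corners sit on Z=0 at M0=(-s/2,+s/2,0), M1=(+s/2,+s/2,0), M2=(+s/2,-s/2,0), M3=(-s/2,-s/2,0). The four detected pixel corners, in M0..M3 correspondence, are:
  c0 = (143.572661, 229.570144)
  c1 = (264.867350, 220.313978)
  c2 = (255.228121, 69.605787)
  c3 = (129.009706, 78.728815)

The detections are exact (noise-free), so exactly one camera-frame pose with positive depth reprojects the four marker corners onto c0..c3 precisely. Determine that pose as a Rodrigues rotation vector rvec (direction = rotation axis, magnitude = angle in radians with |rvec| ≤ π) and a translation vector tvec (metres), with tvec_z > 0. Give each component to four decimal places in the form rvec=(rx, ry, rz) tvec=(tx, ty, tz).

rvec=(0.2157, -0.0247, -0.0611) tvec=(-0.0900, -0.0580, 0.4840)

Intrinsics K: fx=672.0, fy=819.1, cx=323.4, cy=249.2
Marker side s = 0.089 m; corners in marker frame (Z=0):
  M0 = (-0.0445, +0.0445, 0)
  M1 = (+0.0445, +0.0445, 0)
  M2 = (+0.0445, -0.0445, 0)
  M3 = (-0.0445, -0.0445, 0)
Detected image corners:
  c0 = (143.572661, 229.570144) px
  c1 = (264.867350, 220.313978) px
  c2 = (255.228121, 69.605787) px
  c3 = (129.009706, 78.728815) px
Planar DLT: solve 8×8 A·h = b for H (H[2,2]=1):
  H  [+1397.29911 +223.79339 +198.39059]
  H  [-97.74299 +1760.41216 +151.03467]
  H  [+0.03695 +0.44342 +1.00000]
B = K⁻¹H; ‖b₁‖=2.065994, ‖b₂‖=2.065994; λ = 2/(‖b₁‖+‖b₂‖) = 0.484028, sign → tz>0 ⇒ λ=+0.484028
r₁ = λ·B[:,0] = (+0.99784,-0.06320,+0.01788); r₂ = λ·B[:,1] = (+0.05791,+0.97498,+0.21463)
r₃ = r₁×r₂ = (-0.03100,-0.21313,+0.97653); SVD([r₁ r₂ r₃]) → R = UVᵀ:
  R  [+0.99784 +0.05791 -0.03100]
  R  [-0.06320 +0.97498 -0.21313]
  R  [+0.01788 +0.21463 +0.97653]
t = (-0.09004, -0.05801, +0.48403) m
tr R = 2.949351; θ = arccos((tr R − 1)/2) = 0.225530 rad = 12.922°
axis k = ((R−Rᵀ)₃₂, (R−Rᵀ)₁₃, (R−Rᵀ)₂₁) / (2 sinθ) = (+0.956416, -0.109300, -0.270780)
rvec = θ·k = (+0.215700, -0.024650, -0.061069)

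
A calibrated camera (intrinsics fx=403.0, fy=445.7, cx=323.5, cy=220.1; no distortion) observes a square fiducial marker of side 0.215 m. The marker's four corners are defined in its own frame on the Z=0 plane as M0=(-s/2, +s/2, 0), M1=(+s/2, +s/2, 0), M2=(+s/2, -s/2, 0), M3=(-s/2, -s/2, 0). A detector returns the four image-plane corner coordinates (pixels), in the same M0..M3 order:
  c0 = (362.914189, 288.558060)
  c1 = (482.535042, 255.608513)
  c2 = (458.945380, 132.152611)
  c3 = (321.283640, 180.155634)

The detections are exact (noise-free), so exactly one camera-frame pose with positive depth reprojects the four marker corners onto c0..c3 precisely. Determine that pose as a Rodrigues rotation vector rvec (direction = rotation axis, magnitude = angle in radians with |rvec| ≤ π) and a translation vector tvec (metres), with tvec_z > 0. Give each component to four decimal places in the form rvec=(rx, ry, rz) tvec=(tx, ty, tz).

rvec=(0.5568, 0.1499, -0.3384) tvec=(0.1350, -0.0009, 0.6647)

Intrinsics K: fx=403.0, fy=445.7, cx=323.5, cy=220.1
Marker side s = 0.215 m; corners in marker frame (Z=0):
  M0 = (-0.1075, +0.1075, 0)
  M1 = (+0.1075, +0.1075, 0)
  M2 = (+0.1075, -0.1075, 0)
  M3 = (-0.1075, -0.1075, 0)
Detected image corners:
  c0 = (362.914189, 288.558060) px
  c1 = (482.535042, 255.608513) px
  c2 = (458.945380, 132.152611) px
  c3 = (321.283640, 180.155634) px
Planar DLT: solve 8×8 A·h = b for H (H[2,2]=1):
  H  [+454.52682 +453.94417 +405.32666]
  H  [-259.48147 +696.33145 +219.48111]
  H  [-0.34562 +0.73990 +1.00000]
B = K⁻¹H; ‖b₁‖=1.504547, ‖b₂‖=1.504547; λ = 2/(‖b₁‖+‖b₂‖) = 0.664652, sign → tz>0 ⇒ λ=+0.664652
r₁ = λ·B[:,0] = (+0.93403,-0.27351,-0.22972); r₂ = λ·B[:,1] = (+0.35391,+0.79555,+0.49178)
r₃ = r₁×r₂ = (+0.04825,-0.54064,+0.83987); SVD([r₁ r₂ r₃]) → R = UVᵀ:
  R  [+0.93403 +0.35391 +0.04825]
  R  [-0.27351 +0.79555 -0.54064]
  R  [-0.22972 +0.49178 +0.83987]
t = (+0.13495, -0.00092, +0.66465) m
tr R = 2.569460; θ = arccos((tr R − 1)/2) = 0.668536 rad = 38.304°
axis k = ((R−Rᵀ)₃₂, (R−Rᵀ)₁₃, (R−Rᵀ)₂₁) / (2 sinθ) = (+0.832809, +0.224224, -0.506115)
rvec = θ·k = (+0.556763, +0.149902, -0.338356)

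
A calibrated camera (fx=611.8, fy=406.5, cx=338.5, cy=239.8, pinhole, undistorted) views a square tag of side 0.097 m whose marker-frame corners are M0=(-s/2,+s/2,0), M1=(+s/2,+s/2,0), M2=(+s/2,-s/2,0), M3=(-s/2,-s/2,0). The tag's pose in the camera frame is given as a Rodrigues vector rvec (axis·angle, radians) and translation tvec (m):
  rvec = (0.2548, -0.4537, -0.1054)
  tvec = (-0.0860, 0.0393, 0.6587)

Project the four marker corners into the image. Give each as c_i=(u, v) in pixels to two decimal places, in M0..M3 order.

Intrinsics K: fx=611.8, fy=406.5, cx=338.5, cy=239.8
Marker side s = 0.097 m; corners in marker frame (Z=0):
  M0 = (-0.0485, +0.0485, 0)
  M1 = (+0.0485, +0.0485, 0)
  M2 = (+0.0485, -0.0485, 0)
  M3 = (-0.0485, -0.0485, 0)
rvec = (0.2548, -0.4537, -0.1054), |rvec| = θ = 0.53092 rad = 30.419°
Rodrigues: sinθ=0.50633, 1−cosθ=0.13766; R = I + sinθ·[k]× + (1−cosθ)·[k]×²:
    [+0.89405 +0.04406 -0.44580]
    [-0.15697 +0.96287 -0.21964]
    [+0.41957 +0.26635 +0.86777]
t = (-0.0860, 0.0393, 0.6587) m
M0: Pc = R·M0+t = (-0.12722, +0.09361, +0.65127); u = 611.8·(-0.12722)/0.65127 + 338.5 = 218.9859, v = 406.5·(+0.09361)/0.65127 + 239.8 = 298.2297
M1: Pc = R·M1+t = (-0.04050, +0.07839, +0.69197); u = 611.8·(-0.04050)/0.69197 + 338.5 = 302.6906, v = 406.5·(+0.07839)/0.69197 + 239.8 = 285.8482
M2: Pc = R·M2+t = (-0.04478, -0.01501, +0.66613); u = 611.8·(-0.04478)/0.66613 + 338.5 = 297.3763, v = 406.5·(-0.01501)/0.66613 + 239.8 = 230.6389
M3: Pc = R·M3+t = (-0.13150, +0.00021, +0.62543); u = 611.8·(-0.13150)/0.62543 + 338.5 = 209.8680, v = 406.5·(+0.00021)/0.62543 + 239.8 = 239.9392

c0=(218.99, 298.23) c1=(302.69, 285.85) c2=(297.38, 230.64) c3=(209.87, 239.94)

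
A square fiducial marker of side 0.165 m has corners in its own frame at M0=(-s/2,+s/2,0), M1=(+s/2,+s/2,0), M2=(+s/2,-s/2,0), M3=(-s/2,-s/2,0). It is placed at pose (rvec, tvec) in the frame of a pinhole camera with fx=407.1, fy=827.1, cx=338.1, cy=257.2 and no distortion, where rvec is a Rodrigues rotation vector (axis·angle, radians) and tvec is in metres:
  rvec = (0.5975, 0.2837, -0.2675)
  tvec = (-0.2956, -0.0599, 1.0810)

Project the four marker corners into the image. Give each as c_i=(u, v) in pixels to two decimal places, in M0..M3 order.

c0=(216.03, 271.00) c1=(266.68, 251.25) c2=(239.02, 143.48) c3=(185.79, 170.41)

Intrinsics K: fx=407.1, fy=827.1, cx=338.1, cy=257.2
Marker side s = 0.165 m; corners in marker frame (Z=0):
  M0 = (-0.0825, +0.0825, 0)
  M1 = (+0.0825, +0.0825, 0)
  M2 = (+0.0825, -0.0825, 0)
  M3 = (-0.0825, -0.0825, 0)
rvec = (0.5975, 0.2837, -0.2675), |rvec| = θ = 0.71348 rad = 40.879°
Rodrigues: sinθ=0.65447, 1−cosθ=0.24391; R = I + sinθ·[k]× + (1−cosθ)·[k]×²:
    [+0.92715 +0.32660 +0.18365]
    [-0.16416 +0.79466 -0.58444]
    [-0.33682 +0.51172 +0.79038]
t = (-0.2956, -0.0599, 1.0810) m
M0: Pc = R·M0+t = (-0.34515, +0.01920, +1.15100); u = 407.1·(-0.34515)/1.15100 + 338.1 = 216.0251, v = 827.1·(+0.01920)/1.15100 + 257.2 = 270.9983
M1: Pc = R·M1+t = (-0.19217, -0.00788, +1.09543); u = 407.1·(-0.19217)/1.09543 + 338.1 = 266.6844, v = 827.1·(-0.00788)/1.09543 + 257.2 = 251.2474
M2: Pc = R·M2+t = (-0.24605, -0.13900, +1.01100); u = 407.1·(-0.24605)/1.01100 + 338.1 = 239.0207, v = 827.1·(-0.13900)/1.01100 + 257.2 = 143.4819
M3: Pc = R·M3+t = (-0.39903, -0.11192, +1.06657); u = 407.1·(-0.39903)/1.06657 + 338.1 = 185.7925, v = 827.1·(-0.11192)/1.06657 + 257.2 = 170.4116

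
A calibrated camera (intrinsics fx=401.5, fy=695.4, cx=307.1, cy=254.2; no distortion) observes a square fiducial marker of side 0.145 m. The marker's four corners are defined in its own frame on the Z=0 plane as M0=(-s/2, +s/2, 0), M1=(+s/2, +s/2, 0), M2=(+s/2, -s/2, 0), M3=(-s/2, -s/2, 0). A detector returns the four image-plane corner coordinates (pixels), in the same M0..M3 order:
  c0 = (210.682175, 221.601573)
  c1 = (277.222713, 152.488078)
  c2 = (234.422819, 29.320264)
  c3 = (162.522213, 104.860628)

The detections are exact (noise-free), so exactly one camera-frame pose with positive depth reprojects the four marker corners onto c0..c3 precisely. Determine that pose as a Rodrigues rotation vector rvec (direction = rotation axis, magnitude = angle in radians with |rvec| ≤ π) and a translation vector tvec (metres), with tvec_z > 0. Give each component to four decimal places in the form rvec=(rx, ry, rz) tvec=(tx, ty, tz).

rvec=(0.4086, -0.0869, -0.5335) tvec=(-0.1524, -0.1289, 0.7195)

Intrinsics K: fx=401.5, fy=695.4, cx=307.1, cy=254.2
Marker side s = 0.145 m; corners in marker frame (Z=0):
  M0 = (-0.0725, +0.0725, 0)
  M1 = (+0.0725, +0.0725, 0)
  M2 = (+0.0725, -0.0725, 0)
  M3 = (-0.0725, -0.0725, 0)
Detected image corners:
  c0 = (210.682175, 221.601573) px
  c1 = (277.222713, 152.488078) px
  c2 = (234.422819, 29.320264) px
  c3 = (162.522213, 104.860628) px
Planar DLT: solve 8×8 A·h = b for H (H[2,2]=1):
  H  [+469.11092 +436.78007 +222.04439]
  H  [-502.23594 +897.91573 +129.57621]
  H  [-0.03403 +0.55639 +1.00000]
B = K⁻¹H; ‖b₁‖=1.389820, ‖b₂‖=1.389820; λ = 2/(‖b₁‖+‖b₂‖) = 0.719518, sign → tz>0 ⇒ λ=+0.719518
r₁ = λ·B[:,0] = (+0.85941,-0.51071,-0.02448); r₂ = λ·B[:,1] = (+0.47654,+0.78272,+0.40033)
r₃ = r₁×r₂ = (-0.18529,-0.35571,+0.91604); SVD([r₁ r₂ r₃]) → R = UVᵀ:
  R  [+0.85941 +0.47654 -0.18529]
  R  [-0.51071 +0.78272 -0.35571]
  R  [-0.02448 +0.40033 +0.91604]
t = (-0.15243, -0.12895, +0.71952) m
tr R = 2.558169; θ = arccos((tr R − 1)/2) = 0.677592 rad = 38.823°
axis k = ((R−Rᵀ)₃₂, (R−Rᵀ)₁₃, (R−Rᵀ)₂₁) / (2 sinθ) = (+0.602984, -0.128252, -0.787377)
rvec = θ·k = (+0.408577, -0.086902, -0.533520)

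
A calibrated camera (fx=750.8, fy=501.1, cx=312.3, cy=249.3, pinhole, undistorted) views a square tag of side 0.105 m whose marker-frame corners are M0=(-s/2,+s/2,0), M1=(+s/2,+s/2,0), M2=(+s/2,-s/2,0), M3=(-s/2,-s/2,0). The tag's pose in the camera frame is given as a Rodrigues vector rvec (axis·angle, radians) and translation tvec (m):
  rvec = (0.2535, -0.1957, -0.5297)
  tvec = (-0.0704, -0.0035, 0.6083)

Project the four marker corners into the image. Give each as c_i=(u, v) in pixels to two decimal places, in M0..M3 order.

Intrinsics K: fx=750.8, fy=501.1, cx=312.3, cy=249.3
Marker side s = 0.105 m; corners in marker frame (Z=0):
  M0 = (-0.0525, +0.0525, 0)
  M1 = (+0.0525, +0.0525, 0)
  M2 = (+0.0525, -0.0525, 0)
  M3 = (-0.0525, -0.0525, 0)
rvec = (0.2535, -0.1957, -0.5297), |rvec| = θ = 0.61899 rad = 35.465°
Rodrigues: sinθ=0.58021, 1−cosθ=0.18553; R = I + sinθ·[k]× + (1−cosθ)·[k]×²:
    [+0.84559 +0.47249 -0.24846]
    [-0.52054 +0.83301 -0.18742]
    [+0.11842 +0.28782 +0.95034]
t = (-0.0704, -0.0035, 0.6083) m
M0: Pc = R·M0+t = (-0.08999, +0.06756, +0.61719); u = 750.8·(-0.08999)/0.61719 + 312.3 = 202.8327, v = 501.1·(+0.06756)/0.61719 + 249.3 = 304.1533
M1: Pc = R·M1+t = (-0.00120, +0.01290, +0.62963); u = 750.8·(-0.00120)/0.62963 + 312.3 = 310.8681, v = 501.1·(+0.01290)/0.62963 + 249.3 = 259.5705
M2: Pc = R·M2+t = (-0.05081, -0.07456, +0.59941); u = 750.8·(-0.05081)/0.59941 + 312.3 = 248.6535, v = 501.1·(-0.07456)/0.59941 + 249.3 = 186.9670
M3: Pc = R·M3+t = (-0.13960, -0.01990, +0.58697); u = 750.8·(-0.13960)/0.58697 + 312.3 = 133.7379, v = 501.1·(-0.01990)/0.58697 + 249.3 = 232.3072

c0=(202.83, 304.15) c1=(310.87, 259.57) c2=(248.65, 186.97) c3=(133.74, 232.31)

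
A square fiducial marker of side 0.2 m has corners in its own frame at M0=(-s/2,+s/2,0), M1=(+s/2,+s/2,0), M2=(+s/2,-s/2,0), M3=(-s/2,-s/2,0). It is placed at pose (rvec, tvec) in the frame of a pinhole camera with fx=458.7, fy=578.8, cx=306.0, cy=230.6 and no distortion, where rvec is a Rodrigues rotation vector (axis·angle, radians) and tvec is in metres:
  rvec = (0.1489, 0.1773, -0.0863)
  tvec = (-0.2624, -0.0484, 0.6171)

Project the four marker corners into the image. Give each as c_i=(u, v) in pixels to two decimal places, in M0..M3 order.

Intrinsics K: fx=458.7, fy=578.8, cx=306.0, cy=230.6
Marker side s = 0.2 m; corners in marker frame (Z=0):
  M0 = (-0.1000, +0.1000, 0)
  M1 = (+0.1000, +0.1000, 0)
  M2 = (+0.1000, -0.1000, 0)
  M3 = (-0.1000, -0.1000, 0)
rvec = (0.1489, 0.1773, -0.0863), |rvec| = θ = 0.24709 rad = 14.157°
Rodrigues: sinθ=0.24458, 1−cosθ=0.03037; R = I + sinθ·[k]× + (1−cosθ)·[k]×²:
    [+0.98066 +0.09856 +0.16911]
    [-0.07229 +0.98527 -0.15500]
    [-0.18189 +0.13978 +0.97333]
t = (-0.2624, -0.0484, 0.6171) m
M0: Pc = R·M0+t = (-0.35061, +0.05736, +0.64927); u = 458.7·(-0.35061)/0.64927 + 306.0 = 58.2980, v = 578.8·(+0.05736)/0.64927 + 230.6 = 281.7307
M1: Pc = R·M1+t = (-0.15448, +0.04290, +0.61289); u = 458.7·(-0.15448)/0.61289 + 306.0 = 190.3847, v = 578.8·(+0.04290)/0.61289 + 230.6 = 271.1115
M2: Pc = R·M2+t = (-0.17419, -0.15416, +0.58493); u = 458.7·(-0.17419)/0.58493 + 306.0 = 169.4015, v = 578.8·(-0.15416)/0.58493 + 230.6 = 78.0605
M3: Pc = R·M3+t = (-0.37032, -0.13970, +0.62131); u = 458.7·(-0.37032)/0.62131 + 306.0 = 32.6002, v = 578.8·(-0.13970)/0.62131 + 230.6 = 100.4610

c0=(58.30, 281.73) c1=(190.38, 271.11) c2=(169.40, 78.06) c3=(32.60, 100.46)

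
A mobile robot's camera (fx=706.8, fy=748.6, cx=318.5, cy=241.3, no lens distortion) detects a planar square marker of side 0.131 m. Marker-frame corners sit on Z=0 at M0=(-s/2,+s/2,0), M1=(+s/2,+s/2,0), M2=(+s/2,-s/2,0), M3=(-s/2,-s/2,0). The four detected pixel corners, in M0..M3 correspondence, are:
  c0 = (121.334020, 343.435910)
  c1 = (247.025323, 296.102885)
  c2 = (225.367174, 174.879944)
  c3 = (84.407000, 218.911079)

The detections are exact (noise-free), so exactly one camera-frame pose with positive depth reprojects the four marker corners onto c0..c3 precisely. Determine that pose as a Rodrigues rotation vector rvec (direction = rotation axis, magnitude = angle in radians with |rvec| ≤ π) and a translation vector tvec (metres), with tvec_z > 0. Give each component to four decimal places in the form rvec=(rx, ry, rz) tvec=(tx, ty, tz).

rvec=(0.5099, -0.4154, -0.2211) tvec=(-0.1386, 0.0174, 0.6707)

Intrinsics K: fx=706.8, fy=748.6, cx=318.5, cy=241.3
Marker side s = 0.131 m; corners in marker frame (Z=0):
  M0 = (-0.0655, +0.0655, 0)
  M1 = (+0.0655, +0.0655, 0)
  M2 = (+0.0655, -0.0655, 0)
  M3 = (-0.0655, -0.0655, 0)
Detected image corners:
  c0 = (121.334020, 343.435910) px
  c1 = (247.025323, 296.102885) px
  c2 = (225.367174, 174.879944) px
  c3 = (84.407000, 218.911079) px
Planar DLT: solve 8×8 A·h = b for H (H[2,2]=1):
  H  [+1097.91863 +351.69076 +172.40880]
  H  [-222.73816 +1135.58618 +260.68385]
  H  [+0.49012 +0.76654 +1.00000]
B = K⁻¹H; ‖b₁‖=1.491070, ‖b₂‖=1.491070; λ = 2/(‖b₁‖+‖b₂‖) = 0.670659, sign → tz>0 ⇒ λ=+0.670659
r₁ = λ·B[:,0] = (+0.89366,-0.30550,+0.32870); r₂ = λ·B[:,1] = (+0.10205,+0.85165,+0.51409)
r₃ = r₁×r₂ = (-0.43699,-0.42588,+0.79226); SVD([r₁ r₂ r₃]) → R = UVᵀ:
  R  [+0.89366 +0.10205 -0.43699]
  R  [-0.30550 +0.85165 -0.42588]
  R  [+0.32870 +0.51409 +0.79226]
t = (-0.13862, +0.01737, +0.67066) m
tr R = 2.537561; θ = arccos((tr R − 1)/2) = 0.693864 rad = 39.755°
axis k = ((R−Rᵀ)₃₂, (R−Rᵀ)₁₃, (R−Rᵀ)₂₁) / (2 sinθ) = (+0.734905, -0.598651, -0.318639)
rvec = θ·k = (+0.509924, -0.415383, -0.221092)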